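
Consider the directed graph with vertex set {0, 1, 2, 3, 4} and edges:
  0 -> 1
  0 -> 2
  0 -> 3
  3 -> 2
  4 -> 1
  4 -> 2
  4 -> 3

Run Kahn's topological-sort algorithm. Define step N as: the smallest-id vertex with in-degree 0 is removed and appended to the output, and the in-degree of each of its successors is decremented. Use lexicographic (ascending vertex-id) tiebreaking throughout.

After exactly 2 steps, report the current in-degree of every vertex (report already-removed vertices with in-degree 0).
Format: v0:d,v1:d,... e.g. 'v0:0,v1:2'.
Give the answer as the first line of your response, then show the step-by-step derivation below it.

v0:0,v1:0,v2:1,v3:0,v4:0

step 1: output 0; order=[0]; indeg=(0,1,2,1,0)
step 2: output 4; order=[0,4]; indeg=(0,0,1,0,0)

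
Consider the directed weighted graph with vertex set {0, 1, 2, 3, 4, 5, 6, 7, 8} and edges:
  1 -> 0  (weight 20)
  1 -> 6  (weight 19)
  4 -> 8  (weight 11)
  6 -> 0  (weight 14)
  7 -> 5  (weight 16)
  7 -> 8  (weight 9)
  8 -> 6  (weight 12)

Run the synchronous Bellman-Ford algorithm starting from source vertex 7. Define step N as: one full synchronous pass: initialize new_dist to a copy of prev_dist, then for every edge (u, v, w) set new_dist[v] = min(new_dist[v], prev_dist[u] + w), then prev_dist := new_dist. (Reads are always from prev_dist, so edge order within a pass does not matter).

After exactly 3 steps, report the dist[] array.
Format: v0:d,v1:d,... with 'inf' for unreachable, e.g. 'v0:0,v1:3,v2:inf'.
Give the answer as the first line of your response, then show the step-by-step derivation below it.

v0:35,v1:inf,v2:inf,v3:inf,v4:inf,v5:16,v6:21,v7:0,v8:9

step 1: dist = v0:inf,v1:inf,v2:inf,v3:inf,v4:inf,v5:16,v6:inf,v7:0,v8:9
step 2: dist = v0:inf,v1:inf,v2:inf,v3:inf,v4:inf,v5:16,v6:21,v7:0,v8:9
step 3: dist = v0:35,v1:inf,v2:inf,v3:inf,v4:inf,v5:16,v6:21,v7:0,v8:9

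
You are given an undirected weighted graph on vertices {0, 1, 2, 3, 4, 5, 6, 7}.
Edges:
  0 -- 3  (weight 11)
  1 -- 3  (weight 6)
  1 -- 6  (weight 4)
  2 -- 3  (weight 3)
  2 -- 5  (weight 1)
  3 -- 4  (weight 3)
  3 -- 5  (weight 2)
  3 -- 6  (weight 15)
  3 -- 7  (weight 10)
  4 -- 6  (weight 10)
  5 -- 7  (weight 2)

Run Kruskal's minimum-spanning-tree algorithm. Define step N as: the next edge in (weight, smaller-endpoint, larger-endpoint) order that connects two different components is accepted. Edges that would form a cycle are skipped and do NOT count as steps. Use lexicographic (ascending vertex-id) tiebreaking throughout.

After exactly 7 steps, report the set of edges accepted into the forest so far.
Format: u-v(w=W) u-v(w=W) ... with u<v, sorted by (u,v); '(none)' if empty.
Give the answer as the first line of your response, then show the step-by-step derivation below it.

0-3(w=11) 1-3(w=6) 1-6(w=4) 2-5(w=1) 3-4(w=3) 3-5(w=2) 5-7(w=2)

step 1: add edge 2-5 (w=1); MST = {2-5(w=1)}
step 2: add edge 3-5 (w=2); MST = {2-5(w=1) 3-5(w=2)}
step 3: add edge 5-7 (w=2); MST = {2-5(w=1) 3-5(w=2) 5-7(w=2)}
step 4: add edge 3-4 (w=3); MST = {2-5(w=1) 3-4(w=3) 3-5(w=2) 5-7(w=2)}
step 5: add edge 1-6 (w=4); MST = {1-6(w=4) 2-5(w=1) 3-4(w=3) 3-5(w=2) 5-7(w=2)}
step 6: add edge 1-3 (w=6); MST = {1-3(w=6) 1-6(w=4) 2-5(w=1) 3-4(w=3) 3-5(w=2) 5-7(w=2)}
step 7: add edge 0-3 (w=11); MST = {0-3(w=11) 1-3(w=6) 1-6(w=4) 2-5(w=1) 3-4(w=3) 3-5(w=2) 5-7(w=2)}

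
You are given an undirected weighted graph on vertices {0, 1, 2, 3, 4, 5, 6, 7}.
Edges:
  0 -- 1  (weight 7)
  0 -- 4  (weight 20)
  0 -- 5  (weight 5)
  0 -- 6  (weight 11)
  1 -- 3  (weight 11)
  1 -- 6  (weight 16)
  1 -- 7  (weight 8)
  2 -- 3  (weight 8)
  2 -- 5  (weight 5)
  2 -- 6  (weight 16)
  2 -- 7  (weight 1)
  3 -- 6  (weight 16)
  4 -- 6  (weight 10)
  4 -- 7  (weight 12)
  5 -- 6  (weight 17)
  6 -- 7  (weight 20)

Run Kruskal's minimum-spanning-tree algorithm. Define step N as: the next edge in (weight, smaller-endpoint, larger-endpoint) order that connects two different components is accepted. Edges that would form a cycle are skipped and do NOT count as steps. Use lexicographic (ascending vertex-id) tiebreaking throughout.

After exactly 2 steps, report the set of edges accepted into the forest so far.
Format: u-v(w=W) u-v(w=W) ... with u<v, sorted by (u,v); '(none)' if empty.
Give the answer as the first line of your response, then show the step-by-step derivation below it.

0-5(w=5) 2-7(w=1)

step 1: add edge 2-7 (w=1); MST = {2-7(w=1)}
step 2: add edge 0-5 (w=5); MST = {0-5(w=5) 2-7(w=1)}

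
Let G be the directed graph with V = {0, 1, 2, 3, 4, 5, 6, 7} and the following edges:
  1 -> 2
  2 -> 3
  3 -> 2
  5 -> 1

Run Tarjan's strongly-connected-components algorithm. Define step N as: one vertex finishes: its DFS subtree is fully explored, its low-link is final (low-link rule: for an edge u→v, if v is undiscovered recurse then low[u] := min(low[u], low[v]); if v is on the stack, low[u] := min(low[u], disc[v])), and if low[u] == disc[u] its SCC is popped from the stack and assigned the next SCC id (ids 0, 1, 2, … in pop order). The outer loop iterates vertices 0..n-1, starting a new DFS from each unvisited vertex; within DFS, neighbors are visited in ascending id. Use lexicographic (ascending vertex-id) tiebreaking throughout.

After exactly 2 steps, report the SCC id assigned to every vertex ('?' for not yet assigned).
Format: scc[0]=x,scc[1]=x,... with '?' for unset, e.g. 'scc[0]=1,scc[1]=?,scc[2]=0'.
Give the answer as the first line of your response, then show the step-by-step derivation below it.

scc[0]=0,scc[1]=?,scc[2]=?,scc[3]=?,scc[4]=?,scc[5]=?,scc[6]=?,scc[7]=?

step 1: low=(low[0]=0,low[1]=?,low[2]=?,low[3]=?,low[4]=?,low[5]=?,low[6]=?,low[7]=?); scc=(scc[0]=0,scc[1]=?,scc[2]=?,scc[3]=?,scc[4]=?,scc[5]=?,scc[6]=?,scc[7]=?)
step 2: low=(low[0]=0,low[1]=1,low[2]=2,low[3]=2,low[4]=?,low[5]=?,low[6]=?,low[7]=?); scc=(scc[0]=0,scc[1]=?,scc[2]=?,scc[3]=?,scc[4]=?,scc[5]=?,scc[6]=?,scc[7]=?)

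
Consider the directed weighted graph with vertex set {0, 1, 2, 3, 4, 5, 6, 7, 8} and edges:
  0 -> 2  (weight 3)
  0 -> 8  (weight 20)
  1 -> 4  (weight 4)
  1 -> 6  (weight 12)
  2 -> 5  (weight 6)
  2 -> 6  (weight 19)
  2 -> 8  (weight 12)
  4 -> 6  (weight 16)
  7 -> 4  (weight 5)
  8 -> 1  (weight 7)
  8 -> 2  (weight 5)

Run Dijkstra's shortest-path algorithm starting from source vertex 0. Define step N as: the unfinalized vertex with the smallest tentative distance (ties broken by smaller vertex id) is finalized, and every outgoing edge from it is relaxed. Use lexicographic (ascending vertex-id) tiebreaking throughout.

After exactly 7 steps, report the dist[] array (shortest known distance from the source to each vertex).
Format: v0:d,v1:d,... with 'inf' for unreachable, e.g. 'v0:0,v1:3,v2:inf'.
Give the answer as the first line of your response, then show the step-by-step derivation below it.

v0:0,v1:22,v2:3,v3:inf,v4:26,v5:9,v6:22,v7:inf,v8:15

step 1: dist = v0:0,v1:inf,v2:3,v3:inf,v4:inf,v5:inf,v6:inf,v7:inf,v8:20
step 2: dist = v0:0,v1:inf,v2:3,v3:inf,v4:inf,v5:9,v6:22,v7:inf,v8:15
step 3: dist = v0:0,v1:inf,v2:3,v3:inf,v4:inf,v5:9,v6:22,v7:inf,v8:15
step 4: dist = v0:0,v1:22,v2:3,v3:inf,v4:inf,v5:9,v6:22,v7:inf,v8:15
step 5: dist = v0:0,v1:22,v2:3,v3:inf,v4:26,v5:9,v6:22,v7:inf,v8:15
step 6: dist = v0:0,v1:22,v2:3,v3:inf,v4:26,v5:9,v6:22,v7:inf,v8:15
step 7: dist = v0:0,v1:22,v2:3,v3:inf,v4:26,v5:9,v6:22,v7:inf,v8:15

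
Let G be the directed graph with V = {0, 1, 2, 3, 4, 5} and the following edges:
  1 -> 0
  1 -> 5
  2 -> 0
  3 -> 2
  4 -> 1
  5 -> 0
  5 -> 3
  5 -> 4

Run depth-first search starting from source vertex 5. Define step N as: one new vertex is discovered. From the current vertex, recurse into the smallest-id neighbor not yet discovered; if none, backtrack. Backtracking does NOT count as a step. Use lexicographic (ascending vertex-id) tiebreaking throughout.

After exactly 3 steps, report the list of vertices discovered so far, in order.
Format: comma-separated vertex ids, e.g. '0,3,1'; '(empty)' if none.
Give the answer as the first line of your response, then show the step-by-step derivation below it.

5,0,3

step 1: discover 5; path=5; order=5
step 2: discover 0; path=5>0; order=5,0
step 3: discover 3; path=5>3; order=5,0,3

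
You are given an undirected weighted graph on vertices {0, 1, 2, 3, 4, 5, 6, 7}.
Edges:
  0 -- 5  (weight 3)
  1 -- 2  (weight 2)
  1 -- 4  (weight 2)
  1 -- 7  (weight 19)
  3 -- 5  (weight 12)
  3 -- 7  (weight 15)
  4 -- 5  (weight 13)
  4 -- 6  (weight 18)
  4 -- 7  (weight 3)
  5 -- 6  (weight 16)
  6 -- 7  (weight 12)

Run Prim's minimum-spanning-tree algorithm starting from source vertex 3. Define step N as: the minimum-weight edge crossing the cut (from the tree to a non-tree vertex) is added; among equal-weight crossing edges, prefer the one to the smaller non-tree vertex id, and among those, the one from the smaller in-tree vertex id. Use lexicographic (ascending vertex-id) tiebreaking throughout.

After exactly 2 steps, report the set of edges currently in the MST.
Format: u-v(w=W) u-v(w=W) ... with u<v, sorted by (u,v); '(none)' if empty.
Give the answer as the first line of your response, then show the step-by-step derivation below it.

0-5(w=3) 3-5(w=12)

step 1: add edge 3-5 (w=12); MST = {3-5(w=12)}
step 2: add edge 0-5 (w=3); MST = {0-5(w=3) 3-5(w=12)}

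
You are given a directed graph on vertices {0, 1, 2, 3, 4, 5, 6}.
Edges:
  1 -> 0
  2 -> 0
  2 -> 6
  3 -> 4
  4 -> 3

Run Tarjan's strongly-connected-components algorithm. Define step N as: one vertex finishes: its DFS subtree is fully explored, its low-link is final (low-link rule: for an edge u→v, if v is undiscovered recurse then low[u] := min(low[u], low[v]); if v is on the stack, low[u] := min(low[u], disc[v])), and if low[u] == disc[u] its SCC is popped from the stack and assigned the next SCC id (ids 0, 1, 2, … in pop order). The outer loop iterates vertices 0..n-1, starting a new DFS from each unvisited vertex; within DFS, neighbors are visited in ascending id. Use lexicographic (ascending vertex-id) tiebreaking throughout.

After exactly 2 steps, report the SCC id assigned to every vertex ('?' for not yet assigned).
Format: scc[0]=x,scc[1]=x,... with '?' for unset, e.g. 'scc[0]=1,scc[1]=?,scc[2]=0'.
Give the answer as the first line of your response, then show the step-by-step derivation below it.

scc[0]=0,scc[1]=1,scc[2]=?,scc[3]=?,scc[4]=?,scc[5]=?,scc[6]=?

step 1: low=(low[0]=0,low[1]=?,low[2]=?,low[3]=?,low[4]=?,low[5]=?,low[6]=?); scc=(scc[0]=0,scc[1]=?,scc[2]=?,scc[3]=?,scc[4]=?,scc[5]=?,scc[6]=?)
step 2: low=(low[0]=0,low[1]=1,low[2]=?,low[3]=?,low[4]=?,low[5]=?,low[6]=?); scc=(scc[0]=0,scc[1]=1,scc[2]=?,scc[3]=?,scc[4]=?,scc[5]=?,scc[6]=?)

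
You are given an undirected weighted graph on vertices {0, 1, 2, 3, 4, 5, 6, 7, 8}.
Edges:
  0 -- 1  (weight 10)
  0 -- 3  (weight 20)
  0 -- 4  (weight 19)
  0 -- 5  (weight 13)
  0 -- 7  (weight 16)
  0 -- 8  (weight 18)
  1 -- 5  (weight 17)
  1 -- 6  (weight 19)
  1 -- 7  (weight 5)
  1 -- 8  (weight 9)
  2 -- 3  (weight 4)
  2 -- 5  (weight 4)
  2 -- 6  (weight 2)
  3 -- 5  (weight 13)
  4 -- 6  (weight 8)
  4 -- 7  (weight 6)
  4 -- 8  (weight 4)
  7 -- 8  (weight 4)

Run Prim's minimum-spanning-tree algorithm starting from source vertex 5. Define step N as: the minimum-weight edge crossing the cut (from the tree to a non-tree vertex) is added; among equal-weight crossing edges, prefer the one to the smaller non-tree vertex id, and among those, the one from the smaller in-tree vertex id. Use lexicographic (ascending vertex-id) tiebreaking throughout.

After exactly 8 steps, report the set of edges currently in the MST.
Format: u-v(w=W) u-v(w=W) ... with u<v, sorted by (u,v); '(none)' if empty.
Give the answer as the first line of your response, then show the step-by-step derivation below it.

0-1(w=10) 1-7(w=5) 2-3(w=4) 2-5(w=4) 2-6(w=2) 4-6(w=8) 4-8(w=4) 7-8(w=4)

step 1: add edge 2-5 (w=4); MST = {2-5(w=4)}
step 2: add edge 2-6 (w=2); MST = {2-5(w=4) 2-6(w=2)}
step 3: add edge 2-3 (w=4); MST = {2-3(w=4) 2-5(w=4) 2-6(w=2)}
step 4: add edge 4-6 (w=8); MST = {2-3(w=4) 2-5(w=4) 2-6(w=2) 4-6(w=8)}
step 5: add edge 4-8 (w=4); MST = {2-3(w=4) 2-5(w=4) 2-6(w=2) 4-6(w=8) 4-8(w=4)}
step 6: add edge 7-8 (w=4); MST = {2-3(w=4) 2-5(w=4) 2-6(w=2) 4-6(w=8) 4-8(w=4) 7-8(w=4)}
step 7: add edge 1-7 (w=5); MST = {1-7(w=5) 2-3(w=4) 2-5(w=4) 2-6(w=2) 4-6(w=8) 4-8(w=4) 7-8(w=4)}
step 8: add edge 0-1 (w=10); MST = {0-1(w=10) 1-7(w=5) 2-3(w=4) 2-5(w=4) 2-6(w=2) 4-6(w=8) 4-8(w=4) 7-8(w=4)}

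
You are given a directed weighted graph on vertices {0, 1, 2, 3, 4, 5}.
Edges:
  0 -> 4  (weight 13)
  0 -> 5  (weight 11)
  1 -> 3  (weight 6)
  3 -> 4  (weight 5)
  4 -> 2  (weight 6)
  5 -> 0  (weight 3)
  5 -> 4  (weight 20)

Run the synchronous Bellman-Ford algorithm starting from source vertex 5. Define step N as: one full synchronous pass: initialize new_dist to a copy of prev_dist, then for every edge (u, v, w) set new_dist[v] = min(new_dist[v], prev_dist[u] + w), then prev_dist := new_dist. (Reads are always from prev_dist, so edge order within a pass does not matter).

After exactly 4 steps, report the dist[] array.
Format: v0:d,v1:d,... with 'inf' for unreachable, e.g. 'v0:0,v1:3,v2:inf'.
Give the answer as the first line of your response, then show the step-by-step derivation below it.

v0:3,v1:inf,v2:22,v3:inf,v4:16,v5:0

step 1: dist = v0:3,v1:inf,v2:inf,v3:inf,v4:20,v5:0
step 2: dist = v0:3,v1:inf,v2:26,v3:inf,v4:16,v5:0
step 3: dist = v0:3,v1:inf,v2:22,v3:inf,v4:16,v5:0
step 4: dist = v0:3,v1:inf,v2:22,v3:inf,v4:16,v5:0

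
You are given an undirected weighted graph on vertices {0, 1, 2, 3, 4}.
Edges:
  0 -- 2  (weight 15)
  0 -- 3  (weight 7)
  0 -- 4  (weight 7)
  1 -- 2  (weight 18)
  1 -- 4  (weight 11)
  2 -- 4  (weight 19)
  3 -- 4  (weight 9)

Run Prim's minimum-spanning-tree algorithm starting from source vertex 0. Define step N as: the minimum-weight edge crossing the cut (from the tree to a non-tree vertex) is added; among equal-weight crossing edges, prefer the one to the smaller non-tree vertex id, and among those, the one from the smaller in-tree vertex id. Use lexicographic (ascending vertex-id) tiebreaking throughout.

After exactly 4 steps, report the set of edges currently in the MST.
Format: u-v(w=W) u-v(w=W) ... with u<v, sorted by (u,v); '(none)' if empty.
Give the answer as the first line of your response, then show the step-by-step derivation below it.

0-2(w=15) 0-3(w=7) 0-4(w=7) 1-4(w=11)

step 1: add edge 0-3 (w=7); MST = {0-3(w=7)}
step 2: add edge 0-4 (w=7); MST = {0-3(w=7) 0-4(w=7)}
step 3: add edge 1-4 (w=11); MST = {0-3(w=7) 0-4(w=7) 1-4(w=11)}
step 4: add edge 0-2 (w=15); MST = {0-2(w=15) 0-3(w=7) 0-4(w=7) 1-4(w=11)}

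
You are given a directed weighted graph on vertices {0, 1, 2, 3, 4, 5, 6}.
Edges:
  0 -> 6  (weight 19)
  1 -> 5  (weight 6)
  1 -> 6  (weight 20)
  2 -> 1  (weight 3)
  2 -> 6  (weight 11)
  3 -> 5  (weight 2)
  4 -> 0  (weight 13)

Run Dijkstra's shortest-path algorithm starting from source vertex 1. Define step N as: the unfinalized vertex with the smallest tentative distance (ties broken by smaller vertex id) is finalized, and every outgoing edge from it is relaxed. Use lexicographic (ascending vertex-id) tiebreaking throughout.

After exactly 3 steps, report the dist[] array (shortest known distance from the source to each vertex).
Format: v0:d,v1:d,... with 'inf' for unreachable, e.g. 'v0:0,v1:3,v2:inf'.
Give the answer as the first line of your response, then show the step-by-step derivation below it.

v0:inf,v1:0,v2:inf,v3:inf,v4:inf,v5:6,v6:20

step 1: dist = v0:inf,v1:0,v2:inf,v3:inf,v4:inf,v5:6,v6:20
step 2: dist = v0:inf,v1:0,v2:inf,v3:inf,v4:inf,v5:6,v6:20
step 3: dist = v0:inf,v1:0,v2:inf,v3:inf,v4:inf,v5:6,v6:20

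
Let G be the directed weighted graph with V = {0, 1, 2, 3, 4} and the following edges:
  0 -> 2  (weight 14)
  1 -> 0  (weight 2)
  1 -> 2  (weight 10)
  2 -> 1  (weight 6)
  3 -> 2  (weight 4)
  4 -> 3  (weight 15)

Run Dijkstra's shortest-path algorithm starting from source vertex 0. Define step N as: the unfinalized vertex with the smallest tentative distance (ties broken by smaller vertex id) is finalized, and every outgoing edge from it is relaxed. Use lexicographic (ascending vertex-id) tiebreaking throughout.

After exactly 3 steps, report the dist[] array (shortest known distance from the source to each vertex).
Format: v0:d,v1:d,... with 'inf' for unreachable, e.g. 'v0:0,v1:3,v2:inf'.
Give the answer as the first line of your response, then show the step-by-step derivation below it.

v0:0,v1:20,v2:14,v3:inf,v4:inf

step 1: dist = v0:0,v1:inf,v2:14,v3:inf,v4:inf
step 2: dist = v0:0,v1:20,v2:14,v3:inf,v4:inf
step 3: dist = v0:0,v1:20,v2:14,v3:inf,v4:inf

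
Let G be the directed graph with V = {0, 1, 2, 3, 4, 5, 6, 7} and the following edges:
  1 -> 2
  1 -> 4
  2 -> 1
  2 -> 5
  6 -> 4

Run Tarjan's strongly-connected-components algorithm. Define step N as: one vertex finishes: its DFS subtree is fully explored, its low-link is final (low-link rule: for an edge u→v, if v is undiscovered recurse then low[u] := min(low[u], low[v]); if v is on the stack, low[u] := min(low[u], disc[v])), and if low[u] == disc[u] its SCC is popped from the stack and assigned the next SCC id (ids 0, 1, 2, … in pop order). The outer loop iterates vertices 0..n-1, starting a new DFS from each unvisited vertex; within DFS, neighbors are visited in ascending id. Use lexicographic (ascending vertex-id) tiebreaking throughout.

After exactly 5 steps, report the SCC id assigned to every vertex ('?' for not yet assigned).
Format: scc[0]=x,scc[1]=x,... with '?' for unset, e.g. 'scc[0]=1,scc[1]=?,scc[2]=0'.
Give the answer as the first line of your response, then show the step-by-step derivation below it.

scc[0]=0,scc[1]=3,scc[2]=3,scc[3]=?,scc[4]=2,scc[5]=1,scc[6]=?,scc[7]=?

step 1: low=(low[0]=0,low[1]=?,low[2]=?,low[3]=?,low[4]=?,low[5]=?,low[6]=?,low[7]=?); scc=(scc[0]=0,scc[1]=?,scc[2]=?,scc[3]=?,scc[4]=?,scc[5]=?,scc[6]=?,scc[7]=?)
step 2: low=(low[0]=0,low[1]=1,low[2]=1,low[3]=?,low[4]=?,low[5]=3,low[6]=?,low[7]=?); scc=(scc[0]=0,scc[1]=?,scc[2]=?,scc[3]=?,scc[4]=?,scc[5]=1,scc[6]=?,scc[7]=?)
step 3: low=(low[0]=0,low[1]=1,low[2]=1,low[3]=?,low[4]=?,low[5]=3,low[6]=?,low[7]=?); scc=(scc[0]=0,scc[1]=?,scc[2]=?,scc[3]=?,scc[4]=?,scc[5]=1,scc[6]=?,scc[7]=?)
step 4: low=(low[0]=0,low[1]=1,low[2]=1,low[3]=?,low[4]=4,low[5]=3,low[6]=?,low[7]=?); scc=(scc[0]=0,scc[1]=?,scc[2]=?,scc[3]=?,scc[4]=2,scc[5]=1,scc[6]=?,scc[7]=?)
step 5: low=(low[0]=0,low[1]=1,low[2]=1,low[3]=?,low[4]=4,low[5]=3,low[6]=?,low[7]=?); scc=(scc[0]=0,scc[1]=3,scc[2]=3,scc[3]=?,scc[4]=2,scc[5]=1,scc[6]=?,scc[7]=?)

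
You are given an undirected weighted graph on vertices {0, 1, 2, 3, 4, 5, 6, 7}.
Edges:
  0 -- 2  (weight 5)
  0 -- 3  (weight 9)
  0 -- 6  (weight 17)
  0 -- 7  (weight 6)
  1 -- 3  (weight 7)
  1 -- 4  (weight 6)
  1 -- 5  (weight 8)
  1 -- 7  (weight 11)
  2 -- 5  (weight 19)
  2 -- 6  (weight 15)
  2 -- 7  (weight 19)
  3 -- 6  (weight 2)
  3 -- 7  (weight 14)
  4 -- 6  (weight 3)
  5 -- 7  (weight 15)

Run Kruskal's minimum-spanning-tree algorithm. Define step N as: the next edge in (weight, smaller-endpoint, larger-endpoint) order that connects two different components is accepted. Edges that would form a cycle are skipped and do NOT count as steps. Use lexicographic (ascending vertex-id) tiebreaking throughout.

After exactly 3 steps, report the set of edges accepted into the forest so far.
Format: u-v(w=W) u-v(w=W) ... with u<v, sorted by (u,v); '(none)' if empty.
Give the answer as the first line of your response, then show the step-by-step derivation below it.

0-2(w=5) 3-6(w=2) 4-6(w=3)

step 1: add edge 3-6 (w=2); MST = {3-6(w=2)}
step 2: add edge 4-6 (w=3); MST = {3-6(w=2) 4-6(w=3)}
step 3: add edge 0-2 (w=5); MST = {0-2(w=5) 3-6(w=2) 4-6(w=3)}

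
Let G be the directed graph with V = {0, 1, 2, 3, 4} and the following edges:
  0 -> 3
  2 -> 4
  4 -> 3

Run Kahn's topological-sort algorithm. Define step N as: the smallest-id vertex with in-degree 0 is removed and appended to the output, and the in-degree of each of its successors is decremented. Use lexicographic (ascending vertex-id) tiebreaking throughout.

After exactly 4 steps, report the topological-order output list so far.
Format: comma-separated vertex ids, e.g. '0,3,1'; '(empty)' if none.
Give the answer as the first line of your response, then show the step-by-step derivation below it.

0,1,2,4

step 1: output 0; order=[0]; indeg=(0,0,0,1,1)
step 2: output 1; order=[0,1]; indeg=(0,0,0,1,1)
step 3: output 2; order=[0,1,2]; indeg=(0,0,0,1,0)
step 4: output 4; order=[0,1,2,4]; indeg=(0,0,0,0,0)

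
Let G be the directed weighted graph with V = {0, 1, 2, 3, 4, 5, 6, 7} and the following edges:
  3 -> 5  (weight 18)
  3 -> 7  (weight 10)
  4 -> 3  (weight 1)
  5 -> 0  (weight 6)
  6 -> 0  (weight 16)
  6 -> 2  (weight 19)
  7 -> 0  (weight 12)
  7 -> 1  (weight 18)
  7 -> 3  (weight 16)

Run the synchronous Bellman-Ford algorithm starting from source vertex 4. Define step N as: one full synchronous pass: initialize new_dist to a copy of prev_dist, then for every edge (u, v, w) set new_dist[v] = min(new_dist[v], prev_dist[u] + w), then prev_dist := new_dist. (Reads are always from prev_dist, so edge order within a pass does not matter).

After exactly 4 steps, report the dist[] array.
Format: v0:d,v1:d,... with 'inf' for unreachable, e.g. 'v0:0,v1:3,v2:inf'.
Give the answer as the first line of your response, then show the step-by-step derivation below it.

v0:23,v1:29,v2:inf,v3:1,v4:0,v5:19,v6:inf,v7:11

step 1: dist = v0:inf,v1:inf,v2:inf,v3:1,v4:0,v5:inf,v6:inf,v7:inf
step 2: dist = v0:inf,v1:inf,v2:inf,v3:1,v4:0,v5:19,v6:inf,v7:11
step 3: dist = v0:23,v1:29,v2:inf,v3:1,v4:0,v5:19,v6:inf,v7:11
step 4: dist = v0:23,v1:29,v2:inf,v3:1,v4:0,v5:19,v6:inf,v7:11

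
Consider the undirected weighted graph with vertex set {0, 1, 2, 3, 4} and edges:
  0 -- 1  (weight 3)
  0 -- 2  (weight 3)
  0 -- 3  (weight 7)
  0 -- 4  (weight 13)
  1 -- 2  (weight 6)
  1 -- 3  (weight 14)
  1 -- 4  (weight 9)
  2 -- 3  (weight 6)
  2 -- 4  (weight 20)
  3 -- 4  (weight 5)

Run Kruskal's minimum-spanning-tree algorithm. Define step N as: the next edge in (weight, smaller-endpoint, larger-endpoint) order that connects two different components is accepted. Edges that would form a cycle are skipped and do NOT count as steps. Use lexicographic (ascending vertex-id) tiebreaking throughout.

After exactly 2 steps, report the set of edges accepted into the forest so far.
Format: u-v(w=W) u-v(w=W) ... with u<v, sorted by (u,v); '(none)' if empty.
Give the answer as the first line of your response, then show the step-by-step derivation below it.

0-1(w=3) 0-2(w=3)

step 1: add edge 0-1 (w=3); MST = {0-1(w=3)}
step 2: add edge 0-2 (w=3); MST = {0-1(w=3) 0-2(w=3)}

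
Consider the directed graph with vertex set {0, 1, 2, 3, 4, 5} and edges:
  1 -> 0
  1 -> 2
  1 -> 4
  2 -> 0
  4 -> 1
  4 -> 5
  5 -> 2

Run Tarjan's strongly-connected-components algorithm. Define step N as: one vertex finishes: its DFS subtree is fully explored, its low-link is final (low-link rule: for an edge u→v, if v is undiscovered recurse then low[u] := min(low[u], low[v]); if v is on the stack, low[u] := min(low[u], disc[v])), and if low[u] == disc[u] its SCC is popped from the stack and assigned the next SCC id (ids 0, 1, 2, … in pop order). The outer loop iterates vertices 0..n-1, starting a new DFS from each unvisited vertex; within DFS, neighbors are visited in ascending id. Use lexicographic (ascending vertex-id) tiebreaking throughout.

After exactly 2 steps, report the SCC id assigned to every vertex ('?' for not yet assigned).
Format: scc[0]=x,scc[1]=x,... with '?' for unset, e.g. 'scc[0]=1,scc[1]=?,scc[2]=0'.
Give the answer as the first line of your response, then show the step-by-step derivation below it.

scc[0]=0,scc[1]=?,scc[2]=1,scc[3]=?,scc[4]=?,scc[5]=?

step 1: low=(low[0]=0,low[1]=?,low[2]=?,low[3]=?,low[4]=?,low[5]=?); scc=(scc[0]=0,scc[1]=?,scc[2]=?,scc[3]=?,scc[4]=?,scc[5]=?)
step 2: low=(low[0]=0,low[1]=1,low[2]=2,low[3]=?,low[4]=?,low[5]=?); scc=(scc[0]=0,scc[1]=?,scc[2]=1,scc[3]=?,scc[4]=?,scc[5]=?)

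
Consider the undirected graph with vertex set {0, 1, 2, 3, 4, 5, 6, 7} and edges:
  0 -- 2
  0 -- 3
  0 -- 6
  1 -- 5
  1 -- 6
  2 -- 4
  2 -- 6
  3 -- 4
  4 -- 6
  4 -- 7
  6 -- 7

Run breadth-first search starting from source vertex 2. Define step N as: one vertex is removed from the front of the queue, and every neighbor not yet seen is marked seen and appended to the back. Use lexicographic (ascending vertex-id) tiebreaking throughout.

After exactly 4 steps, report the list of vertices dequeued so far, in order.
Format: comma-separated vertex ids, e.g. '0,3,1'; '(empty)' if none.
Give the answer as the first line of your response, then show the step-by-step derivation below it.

2,0,4,6

step 1: dequeue 2; queue=[0,4,6]; order=2
step 2: dequeue 0; queue=[4,6,3]; order=2,0
step 3: dequeue 4; queue=[6,3,7]; order=2,0,4
step 4: dequeue 6; queue=[3,7,1]; order=2,0,4,6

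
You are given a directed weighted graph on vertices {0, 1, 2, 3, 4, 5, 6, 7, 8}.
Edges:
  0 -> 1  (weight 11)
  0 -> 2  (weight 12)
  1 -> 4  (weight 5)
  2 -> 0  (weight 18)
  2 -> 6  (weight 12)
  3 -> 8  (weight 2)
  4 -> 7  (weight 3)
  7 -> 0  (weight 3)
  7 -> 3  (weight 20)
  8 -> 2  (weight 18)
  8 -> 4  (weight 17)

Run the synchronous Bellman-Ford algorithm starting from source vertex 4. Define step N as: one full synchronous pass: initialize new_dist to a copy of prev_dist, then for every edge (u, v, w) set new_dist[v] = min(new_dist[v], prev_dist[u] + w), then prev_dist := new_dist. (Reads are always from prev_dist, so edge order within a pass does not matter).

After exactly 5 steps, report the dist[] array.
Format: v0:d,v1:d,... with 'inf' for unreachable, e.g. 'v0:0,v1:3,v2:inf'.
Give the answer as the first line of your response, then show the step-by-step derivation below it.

v0:6,v1:17,v2:18,v3:23,v4:0,v5:inf,v6:30,v7:3,v8:25

step 1: dist = v0:inf,v1:inf,v2:inf,v3:inf,v4:0,v5:inf,v6:inf,v7:3,v8:inf
step 2: dist = v0:6,v1:inf,v2:inf,v3:23,v4:0,v5:inf,v6:inf,v7:3,v8:inf
step 3: dist = v0:6,v1:17,v2:18,v3:23,v4:0,v5:inf,v6:inf,v7:3,v8:25
step 4: dist = v0:6,v1:17,v2:18,v3:23,v4:0,v5:inf,v6:30,v7:3,v8:25
step 5: dist = v0:6,v1:17,v2:18,v3:23,v4:0,v5:inf,v6:30,v7:3,v8:25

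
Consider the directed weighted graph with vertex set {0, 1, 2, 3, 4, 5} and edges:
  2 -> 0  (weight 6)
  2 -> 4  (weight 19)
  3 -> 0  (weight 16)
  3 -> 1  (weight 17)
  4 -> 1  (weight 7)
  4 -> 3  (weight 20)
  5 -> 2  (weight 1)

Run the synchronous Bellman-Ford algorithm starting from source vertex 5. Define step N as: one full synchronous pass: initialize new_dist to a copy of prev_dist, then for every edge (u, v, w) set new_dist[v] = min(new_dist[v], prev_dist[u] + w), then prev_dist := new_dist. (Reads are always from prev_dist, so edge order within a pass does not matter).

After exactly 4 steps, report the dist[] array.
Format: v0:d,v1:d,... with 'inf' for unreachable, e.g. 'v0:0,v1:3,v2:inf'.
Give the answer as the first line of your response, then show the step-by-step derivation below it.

v0:7,v1:27,v2:1,v3:40,v4:20,v5:0

step 1: dist = v0:inf,v1:inf,v2:1,v3:inf,v4:inf,v5:0
step 2: dist = v0:7,v1:inf,v2:1,v3:inf,v4:20,v5:0
step 3: dist = v0:7,v1:27,v2:1,v3:40,v4:20,v5:0
step 4: dist = v0:7,v1:27,v2:1,v3:40,v4:20,v5:0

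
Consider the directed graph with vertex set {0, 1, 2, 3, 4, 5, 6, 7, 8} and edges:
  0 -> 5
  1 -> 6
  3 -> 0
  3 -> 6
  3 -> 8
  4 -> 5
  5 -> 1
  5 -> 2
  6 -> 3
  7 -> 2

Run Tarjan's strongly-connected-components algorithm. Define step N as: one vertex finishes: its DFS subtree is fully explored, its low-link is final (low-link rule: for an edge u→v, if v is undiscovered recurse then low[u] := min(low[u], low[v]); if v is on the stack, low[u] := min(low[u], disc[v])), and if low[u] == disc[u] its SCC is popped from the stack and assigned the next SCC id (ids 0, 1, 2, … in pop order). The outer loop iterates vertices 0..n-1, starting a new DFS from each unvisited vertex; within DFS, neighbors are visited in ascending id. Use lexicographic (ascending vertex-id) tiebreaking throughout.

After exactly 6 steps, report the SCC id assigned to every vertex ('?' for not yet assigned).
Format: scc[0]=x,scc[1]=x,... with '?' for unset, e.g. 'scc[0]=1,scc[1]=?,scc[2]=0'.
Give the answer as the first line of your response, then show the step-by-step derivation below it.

scc[0]=?,scc[1]=?,scc[2]=1,scc[3]=?,scc[4]=?,scc[5]=?,scc[6]=?,scc[7]=?,scc[8]=0

step 1: low=(low[0]=0,low[1]=2,low[2]=?,low[3]=0,low[4]=?,low[5]=1,low[6]=3,low[7]=?,low[8]=5); scc=(scc[0]=?,scc[1]=?,scc[2]=?,scc[3]=?,scc[4]=?,scc[5]=?,scc[6]=?,scc[7]=?,scc[8]=0)
step 2: low=(low[0]=0,low[1]=2,low[2]=?,low[3]=0,low[4]=?,low[5]=1,low[6]=3,low[7]=?,low[8]=5); scc=(scc[0]=?,scc[1]=?,scc[2]=?,scc[3]=?,scc[4]=?,scc[5]=?,scc[6]=?,scc[7]=?,scc[8]=0)
step 3: low=(low[0]=0,low[1]=2,low[2]=?,low[3]=0,low[4]=?,low[5]=1,low[6]=0,low[7]=?,low[8]=5); scc=(scc[0]=?,scc[1]=?,scc[2]=?,scc[3]=?,scc[4]=?,scc[5]=?,scc[6]=?,scc[7]=?,scc[8]=0)
step 4: low=(low[0]=0,low[1]=0,low[2]=?,low[3]=0,low[4]=?,low[5]=1,low[6]=0,low[7]=?,low[8]=5); scc=(scc[0]=?,scc[1]=?,scc[2]=?,scc[3]=?,scc[4]=?,scc[5]=?,scc[6]=?,scc[7]=?,scc[8]=0)
step 5: low=(low[0]=0,low[1]=0,low[2]=6,low[3]=0,low[4]=?,low[5]=0,low[6]=0,low[7]=?,low[8]=5); scc=(scc[0]=?,scc[1]=?,scc[2]=1,scc[3]=?,scc[4]=?,scc[5]=?,scc[6]=?,scc[7]=?,scc[8]=0)
step 6: low=(low[0]=0,low[1]=0,low[2]=6,low[3]=0,low[4]=?,low[5]=0,low[6]=0,low[7]=?,low[8]=5); scc=(scc[0]=?,scc[1]=?,scc[2]=1,scc[3]=?,scc[4]=?,scc[5]=?,scc[6]=?,scc[7]=?,scc[8]=0)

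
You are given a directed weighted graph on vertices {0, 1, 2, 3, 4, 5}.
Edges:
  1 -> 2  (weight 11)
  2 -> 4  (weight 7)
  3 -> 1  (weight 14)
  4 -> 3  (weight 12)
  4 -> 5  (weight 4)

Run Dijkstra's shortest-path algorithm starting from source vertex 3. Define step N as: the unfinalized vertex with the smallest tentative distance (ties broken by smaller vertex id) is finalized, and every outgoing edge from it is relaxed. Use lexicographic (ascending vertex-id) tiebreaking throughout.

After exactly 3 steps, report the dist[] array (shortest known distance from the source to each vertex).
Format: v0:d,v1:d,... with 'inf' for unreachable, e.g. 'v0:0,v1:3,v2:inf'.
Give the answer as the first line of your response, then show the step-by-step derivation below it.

v0:inf,v1:14,v2:25,v3:0,v4:32,v5:inf

step 1: dist = v0:inf,v1:14,v2:inf,v3:0,v4:inf,v5:inf
step 2: dist = v0:inf,v1:14,v2:25,v3:0,v4:inf,v5:inf
step 3: dist = v0:inf,v1:14,v2:25,v3:0,v4:32,v5:inf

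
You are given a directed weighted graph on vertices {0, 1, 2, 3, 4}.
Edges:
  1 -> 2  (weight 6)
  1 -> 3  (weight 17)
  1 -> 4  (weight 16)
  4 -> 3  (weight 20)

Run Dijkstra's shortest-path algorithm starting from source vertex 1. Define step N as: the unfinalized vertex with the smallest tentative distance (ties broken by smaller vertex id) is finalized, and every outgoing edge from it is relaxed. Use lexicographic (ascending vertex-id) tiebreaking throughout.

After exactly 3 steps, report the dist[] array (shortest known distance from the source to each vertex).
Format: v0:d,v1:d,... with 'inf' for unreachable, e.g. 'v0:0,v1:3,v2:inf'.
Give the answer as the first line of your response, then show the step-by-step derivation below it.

v0:inf,v1:0,v2:6,v3:17,v4:16

step 1: dist = v0:inf,v1:0,v2:6,v3:17,v4:16
step 2: dist = v0:inf,v1:0,v2:6,v3:17,v4:16
step 3: dist = v0:inf,v1:0,v2:6,v3:17,v4:16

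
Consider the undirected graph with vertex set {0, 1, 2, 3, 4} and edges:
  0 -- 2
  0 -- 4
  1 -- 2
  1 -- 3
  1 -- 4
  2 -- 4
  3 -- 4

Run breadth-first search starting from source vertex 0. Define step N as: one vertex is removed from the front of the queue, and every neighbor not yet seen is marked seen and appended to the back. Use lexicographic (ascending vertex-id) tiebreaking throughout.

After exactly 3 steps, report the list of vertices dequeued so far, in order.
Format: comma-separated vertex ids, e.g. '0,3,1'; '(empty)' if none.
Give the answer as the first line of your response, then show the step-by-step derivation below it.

0,2,4

step 1: dequeue 0; queue=[2,4]; order=0
step 2: dequeue 2; queue=[4,1]; order=0,2
step 3: dequeue 4; queue=[1,3]; order=0,2,4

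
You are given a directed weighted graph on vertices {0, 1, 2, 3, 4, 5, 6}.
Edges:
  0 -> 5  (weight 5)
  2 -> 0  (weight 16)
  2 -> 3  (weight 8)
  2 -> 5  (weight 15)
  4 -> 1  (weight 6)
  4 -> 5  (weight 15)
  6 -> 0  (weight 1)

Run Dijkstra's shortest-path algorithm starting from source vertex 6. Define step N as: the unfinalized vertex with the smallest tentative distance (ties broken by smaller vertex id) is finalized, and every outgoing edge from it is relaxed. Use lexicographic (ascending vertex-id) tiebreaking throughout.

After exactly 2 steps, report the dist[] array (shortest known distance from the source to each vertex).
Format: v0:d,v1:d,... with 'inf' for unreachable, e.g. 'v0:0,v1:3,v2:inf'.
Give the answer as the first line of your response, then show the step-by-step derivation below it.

v0:1,v1:inf,v2:inf,v3:inf,v4:inf,v5:6,v6:0

step 1: dist = v0:1,v1:inf,v2:inf,v3:inf,v4:inf,v5:inf,v6:0
step 2: dist = v0:1,v1:inf,v2:inf,v3:inf,v4:inf,v5:6,v6:0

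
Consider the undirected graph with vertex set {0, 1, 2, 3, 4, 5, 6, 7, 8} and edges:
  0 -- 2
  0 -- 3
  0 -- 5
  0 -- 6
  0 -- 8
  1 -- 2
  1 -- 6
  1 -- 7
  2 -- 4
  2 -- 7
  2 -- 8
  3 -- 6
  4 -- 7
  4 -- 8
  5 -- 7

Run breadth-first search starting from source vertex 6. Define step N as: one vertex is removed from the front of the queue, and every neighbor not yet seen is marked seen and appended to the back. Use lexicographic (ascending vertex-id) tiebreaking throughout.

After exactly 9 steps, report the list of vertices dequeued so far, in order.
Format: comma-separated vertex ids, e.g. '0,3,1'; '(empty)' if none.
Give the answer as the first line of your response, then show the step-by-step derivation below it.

6,0,1,3,2,5,8,7,4

step 1: dequeue 6; queue=[0,1,3]; order=6
step 2: dequeue 0; queue=[1,3,2,5,8]; order=6,0
step 3: dequeue 1; queue=[3,2,5,8,7]; order=6,0,1
step 4: dequeue 3; queue=[2,5,8,7]; order=6,0,1,3
step 5: dequeue 2; queue=[5,8,7,4]; order=6,0,1,3,2
step 6: dequeue 5; queue=[8,7,4]; order=6,0,1,3,2,5
step 7: dequeue 8; queue=[7,4]; order=6,0,1,3,2,5,8
step 8: dequeue 7; queue=[4]; order=6,0,1,3,2,5,8,7
step 9: dequeue 4; queue=[(empty)]; order=6,0,1,3,2,5,8,7,4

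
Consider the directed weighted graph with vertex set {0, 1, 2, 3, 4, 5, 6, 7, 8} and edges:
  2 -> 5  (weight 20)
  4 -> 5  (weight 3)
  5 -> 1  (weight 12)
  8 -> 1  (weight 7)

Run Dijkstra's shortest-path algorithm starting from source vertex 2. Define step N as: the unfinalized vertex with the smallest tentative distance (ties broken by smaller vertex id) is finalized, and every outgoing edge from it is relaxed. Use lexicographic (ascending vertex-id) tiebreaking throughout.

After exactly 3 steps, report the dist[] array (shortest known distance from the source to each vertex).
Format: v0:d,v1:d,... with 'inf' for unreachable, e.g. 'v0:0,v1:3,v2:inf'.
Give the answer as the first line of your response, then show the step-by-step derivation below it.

v0:inf,v1:32,v2:0,v3:inf,v4:inf,v5:20,v6:inf,v7:inf,v8:inf

step 1: dist = v0:inf,v1:inf,v2:0,v3:inf,v4:inf,v5:20,v6:inf,v7:inf,v8:inf
step 2: dist = v0:inf,v1:32,v2:0,v3:inf,v4:inf,v5:20,v6:inf,v7:inf,v8:inf
step 3: dist = v0:inf,v1:32,v2:0,v3:inf,v4:inf,v5:20,v6:inf,v7:inf,v8:inf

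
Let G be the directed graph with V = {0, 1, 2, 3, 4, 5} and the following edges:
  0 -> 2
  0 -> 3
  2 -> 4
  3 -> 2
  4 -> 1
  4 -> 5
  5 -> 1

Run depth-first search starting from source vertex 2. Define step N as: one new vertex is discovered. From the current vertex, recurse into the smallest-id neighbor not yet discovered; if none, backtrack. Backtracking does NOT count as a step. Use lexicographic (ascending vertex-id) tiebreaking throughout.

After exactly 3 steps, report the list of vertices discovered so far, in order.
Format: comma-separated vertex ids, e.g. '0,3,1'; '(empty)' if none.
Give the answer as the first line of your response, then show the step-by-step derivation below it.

2,4,1

step 1: discover 2; path=2; order=2
step 2: discover 4; path=2>4; order=2,4
step 3: discover 1; path=2>4>1; order=2,4,1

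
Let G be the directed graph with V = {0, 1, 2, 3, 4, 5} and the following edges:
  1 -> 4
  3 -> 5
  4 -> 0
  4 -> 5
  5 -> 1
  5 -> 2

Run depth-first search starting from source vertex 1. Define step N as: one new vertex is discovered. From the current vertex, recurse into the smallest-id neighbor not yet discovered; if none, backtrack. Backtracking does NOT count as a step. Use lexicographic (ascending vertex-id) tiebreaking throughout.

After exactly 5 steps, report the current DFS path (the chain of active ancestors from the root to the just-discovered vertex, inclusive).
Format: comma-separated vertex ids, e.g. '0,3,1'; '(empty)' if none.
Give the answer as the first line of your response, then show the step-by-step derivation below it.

1,4,5,2

step 1: discover 1; path=1; order=1
step 2: discover 4; path=1>4; order=1,4
step 3: discover 0; path=1>4>0; order=1,4,0
step 4: discover 5; path=1>4>5; order=1,4,0,5
step 5: discover 2; path=1>4>5>2; order=1,4,0,5,2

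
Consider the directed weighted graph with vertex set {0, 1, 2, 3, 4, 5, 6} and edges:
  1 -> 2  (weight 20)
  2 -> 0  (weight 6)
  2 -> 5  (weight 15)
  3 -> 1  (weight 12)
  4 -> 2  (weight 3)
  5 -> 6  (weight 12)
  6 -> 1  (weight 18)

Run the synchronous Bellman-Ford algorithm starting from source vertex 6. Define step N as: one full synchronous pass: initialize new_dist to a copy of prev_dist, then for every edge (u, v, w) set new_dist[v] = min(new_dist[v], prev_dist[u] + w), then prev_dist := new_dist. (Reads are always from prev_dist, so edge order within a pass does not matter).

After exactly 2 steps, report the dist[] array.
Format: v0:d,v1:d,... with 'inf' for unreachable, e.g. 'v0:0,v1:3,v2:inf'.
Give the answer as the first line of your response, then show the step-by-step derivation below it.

v0:inf,v1:18,v2:38,v3:inf,v4:inf,v5:inf,v6:0

step 1: dist = v0:inf,v1:18,v2:inf,v3:inf,v4:inf,v5:inf,v6:0
step 2: dist = v0:inf,v1:18,v2:38,v3:inf,v4:inf,v5:inf,v6:0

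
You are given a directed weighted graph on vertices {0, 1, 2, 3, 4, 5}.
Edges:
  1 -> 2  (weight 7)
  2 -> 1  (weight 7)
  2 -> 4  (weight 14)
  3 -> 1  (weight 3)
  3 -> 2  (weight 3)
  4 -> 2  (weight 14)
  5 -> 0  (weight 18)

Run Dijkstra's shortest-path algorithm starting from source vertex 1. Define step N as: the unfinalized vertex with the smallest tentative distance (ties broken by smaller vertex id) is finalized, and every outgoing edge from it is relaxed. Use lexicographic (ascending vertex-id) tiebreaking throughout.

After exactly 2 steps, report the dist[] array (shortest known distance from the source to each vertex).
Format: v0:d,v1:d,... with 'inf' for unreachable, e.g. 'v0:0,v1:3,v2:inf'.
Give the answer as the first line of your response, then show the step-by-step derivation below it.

v0:inf,v1:0,v2:7,v3:inf,v4:21,v5:inf

step 1: dist = v0:inf,v1:0,v2:7,v3:inf,v4:inf,v5:inf
step 2: dist = v0:inf,v1:0,v2:7,v3:inf,v4:21,v5:inf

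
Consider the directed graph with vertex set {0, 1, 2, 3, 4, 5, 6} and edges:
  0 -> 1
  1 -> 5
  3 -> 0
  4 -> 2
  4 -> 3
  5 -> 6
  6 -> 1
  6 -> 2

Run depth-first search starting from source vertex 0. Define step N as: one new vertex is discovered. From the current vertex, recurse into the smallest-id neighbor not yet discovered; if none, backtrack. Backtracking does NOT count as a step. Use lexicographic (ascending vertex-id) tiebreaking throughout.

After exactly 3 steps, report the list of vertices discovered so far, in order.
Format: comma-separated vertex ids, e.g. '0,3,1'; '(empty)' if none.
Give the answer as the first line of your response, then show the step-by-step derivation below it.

0,1,5

step 1: discover 0; path=0; order=0
step 2: discover 1; path=0>1; order=0,1
step 3: discover 5; path=0>1>5; order=0,1,5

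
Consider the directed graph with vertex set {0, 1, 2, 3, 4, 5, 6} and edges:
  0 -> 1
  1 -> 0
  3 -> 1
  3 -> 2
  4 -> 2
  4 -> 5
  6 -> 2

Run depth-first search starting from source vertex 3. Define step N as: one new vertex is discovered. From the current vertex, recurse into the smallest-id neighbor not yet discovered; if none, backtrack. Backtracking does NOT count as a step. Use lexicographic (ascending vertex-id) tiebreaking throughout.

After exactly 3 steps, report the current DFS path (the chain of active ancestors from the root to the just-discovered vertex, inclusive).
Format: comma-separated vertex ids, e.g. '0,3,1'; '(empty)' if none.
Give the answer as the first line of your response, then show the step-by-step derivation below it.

3,1,0

step 1: discover 3; path=3; order=3
step 2: discover 1; path=3>1; order=3,1
step 3: discover 0; path=3>1>0; order=3,1,0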